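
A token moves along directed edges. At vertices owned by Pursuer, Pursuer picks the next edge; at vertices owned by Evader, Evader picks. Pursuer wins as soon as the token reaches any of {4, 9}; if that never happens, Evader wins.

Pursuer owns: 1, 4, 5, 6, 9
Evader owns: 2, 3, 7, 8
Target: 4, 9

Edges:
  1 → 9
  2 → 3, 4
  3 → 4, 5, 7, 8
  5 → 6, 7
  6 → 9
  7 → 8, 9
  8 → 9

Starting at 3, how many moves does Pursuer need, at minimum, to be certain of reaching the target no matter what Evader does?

A0 = {4, 9}
A1: add {1, 6, 8} — 1 (Pursuer) has 1→9; 6 (Pursuer) has 6→9; 8 (Evader): all of {9} already in.
A2: add {5, 7} — 5 (Pursuer) has 5→6; 7 (Evader): all of {8, 9} already in.
A3: add {3} — 3 (Evader): all of {4, 5, 7, 8} already in.
3 enters the attractor at level 3, so Pursuer can force the target in 3 moves from there.

3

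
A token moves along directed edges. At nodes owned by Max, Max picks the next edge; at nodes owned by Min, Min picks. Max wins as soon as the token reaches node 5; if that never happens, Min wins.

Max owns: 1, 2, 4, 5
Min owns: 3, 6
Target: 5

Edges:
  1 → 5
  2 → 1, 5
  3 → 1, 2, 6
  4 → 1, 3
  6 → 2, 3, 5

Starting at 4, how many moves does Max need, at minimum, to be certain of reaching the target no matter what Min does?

2

A0 = {5}
A1: add {1, 2} — 1 (Max) has 1→5; 2 (Max) has 2→5.
A2: add {4} — 4 (Max) has 4→1.
A3 = A2; e.g. 3 (Min) can still go to 6. Fixed point.
4 enters the attractor at level 2, so Max can force the target in 2 moves from there.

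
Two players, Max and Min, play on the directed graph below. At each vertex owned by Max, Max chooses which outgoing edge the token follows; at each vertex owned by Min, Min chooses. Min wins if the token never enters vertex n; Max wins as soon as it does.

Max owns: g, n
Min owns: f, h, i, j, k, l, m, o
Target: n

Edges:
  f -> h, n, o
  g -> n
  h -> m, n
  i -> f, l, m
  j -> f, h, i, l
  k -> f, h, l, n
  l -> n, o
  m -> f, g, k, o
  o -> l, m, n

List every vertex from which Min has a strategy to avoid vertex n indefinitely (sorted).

A0 = {n}
A1: add {g} — g (Max) has g→n.
A2 = A1; e.g. f (Min) can still go to h. Fixed point.
Max's attractor = {g, n}; Min avoids the target exactly from the complement.

f, h, i, j, k, l, m, o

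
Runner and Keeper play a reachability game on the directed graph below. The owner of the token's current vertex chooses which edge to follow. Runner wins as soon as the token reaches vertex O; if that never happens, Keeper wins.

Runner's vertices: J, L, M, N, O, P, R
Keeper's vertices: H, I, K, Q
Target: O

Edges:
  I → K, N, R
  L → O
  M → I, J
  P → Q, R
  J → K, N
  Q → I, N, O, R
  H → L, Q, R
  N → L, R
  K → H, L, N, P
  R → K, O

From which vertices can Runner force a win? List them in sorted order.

A0 = {O}
A1: add {L, R} — L (Runner) has L→O; R (Runner) has R→O.
A2: add {N, P} — N (Runner) has N→L; P (Runner) has P→R.
A3: add {J} — J (Runner) has J→N.
A4: add {M} — M (Runner) has M→J.
A5 = A4; e.g. H (Keeper) can still go to Q. Fixed point.
Runner's winning region = {J, L, M, N, O, P, R}.

J, L, M, N, O, P, R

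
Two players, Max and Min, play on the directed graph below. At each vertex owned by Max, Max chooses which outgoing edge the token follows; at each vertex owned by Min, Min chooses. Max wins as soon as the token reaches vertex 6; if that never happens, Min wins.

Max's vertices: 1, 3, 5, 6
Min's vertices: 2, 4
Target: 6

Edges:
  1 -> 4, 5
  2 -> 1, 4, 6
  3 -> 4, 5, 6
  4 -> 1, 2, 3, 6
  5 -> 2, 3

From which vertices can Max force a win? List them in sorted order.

A0 = {6}
A1: add {3} — 3 (Max) has 3→6.
A2: add {5} — 5 (Max) has 5→3.
A3: add {1} — 1 (Max) has 1→5.
A4 = A3; e.g. 2 (Min) can still go to 4. Fixed point.
Max's winning region = {1, 3, 5, 6}.

1, 3, 5, 6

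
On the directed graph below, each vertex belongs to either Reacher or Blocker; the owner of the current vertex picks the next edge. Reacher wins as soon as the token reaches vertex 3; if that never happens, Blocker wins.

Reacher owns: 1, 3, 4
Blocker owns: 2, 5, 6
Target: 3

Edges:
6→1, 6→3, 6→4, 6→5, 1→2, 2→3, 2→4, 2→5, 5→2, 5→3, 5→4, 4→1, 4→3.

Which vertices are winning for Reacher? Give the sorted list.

3, 4

A0 = {3}
A1: add {4} — 4 (Reacher) has 4→3.
A2 = A1; e.g. 1 (Reacher) has no edge into A1. Fixed point.
Reacher's winning region = {3, 4}.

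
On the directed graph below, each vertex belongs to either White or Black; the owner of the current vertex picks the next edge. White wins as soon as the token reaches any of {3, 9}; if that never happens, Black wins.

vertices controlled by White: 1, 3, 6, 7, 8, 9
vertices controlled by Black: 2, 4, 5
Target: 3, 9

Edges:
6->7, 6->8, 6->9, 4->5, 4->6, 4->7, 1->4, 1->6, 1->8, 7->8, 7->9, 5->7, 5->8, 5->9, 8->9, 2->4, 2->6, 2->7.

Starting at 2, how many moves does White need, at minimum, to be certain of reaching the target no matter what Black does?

4

A0 = {3, 9}
A1: add {6, 7, 8} — 6 (White) has 6→9; 7 (White) has 7→9; 8 (White) has 8→9.
A2: add {1, 5} — 1 (White) has 1→6; 5 (Black): all of {7, 8, 9} already in.
A3: add {4} — 4 (Black): all of {5, 6, 7} already in.
A4: add {2} — 2 (Black): all of {4, 6, 7} already in.
A4 = all vertices. Fixed point.
2 enters the attractor at level 4, so White can force the target in 4 moves from there.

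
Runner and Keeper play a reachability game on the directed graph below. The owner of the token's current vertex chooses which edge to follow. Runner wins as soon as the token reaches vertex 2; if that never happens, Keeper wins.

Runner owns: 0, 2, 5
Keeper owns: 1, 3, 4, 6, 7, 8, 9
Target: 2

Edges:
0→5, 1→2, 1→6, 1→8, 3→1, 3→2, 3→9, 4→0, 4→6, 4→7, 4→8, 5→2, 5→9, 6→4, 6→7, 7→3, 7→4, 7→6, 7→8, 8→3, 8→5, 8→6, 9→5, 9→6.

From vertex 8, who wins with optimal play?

Keeper

A0 = {2}
A1: add {5} — 5 (Runner) has 5→2.
A2: add {0} — 0 (Runner) has 0→5.
A3 = A2; e.g. 1 (Keeper) can still go to 6. Fixed point.
8 never enters the attractor, so Keeper can avoid the target forever.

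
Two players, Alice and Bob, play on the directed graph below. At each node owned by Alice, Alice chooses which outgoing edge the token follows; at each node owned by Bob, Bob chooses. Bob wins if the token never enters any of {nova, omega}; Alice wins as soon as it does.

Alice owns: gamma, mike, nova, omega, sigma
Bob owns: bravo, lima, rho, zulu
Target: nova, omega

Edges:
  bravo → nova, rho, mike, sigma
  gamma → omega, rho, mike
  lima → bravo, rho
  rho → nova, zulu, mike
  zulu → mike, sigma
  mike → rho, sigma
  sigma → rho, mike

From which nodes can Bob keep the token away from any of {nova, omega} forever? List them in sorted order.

bravo, lima, mike, rho, sigma, zulu

A0 = {nova, omega}
A1: add {gamma} — gamma (Alice) has gamma→omega.
A2 = A1; e.g. bravo (Bob) can still go to rho. Fixed point.
Alice's attractor = {gamma, nova, omega}; Bob avoids the target exactly from the complement.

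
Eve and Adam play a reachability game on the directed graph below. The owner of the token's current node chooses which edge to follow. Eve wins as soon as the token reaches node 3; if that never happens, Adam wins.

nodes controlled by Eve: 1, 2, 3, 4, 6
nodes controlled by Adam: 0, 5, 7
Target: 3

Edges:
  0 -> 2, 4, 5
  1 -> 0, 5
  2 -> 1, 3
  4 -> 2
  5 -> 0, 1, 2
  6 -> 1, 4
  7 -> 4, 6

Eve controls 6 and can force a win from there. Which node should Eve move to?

4

A0 = {3}
A1: add {2} — 2 (Eve) has 2→3.
A2: add {4} — 4 (Eve) has 4→2.
A3: add {6} — 6 (Eve) has 6→4.
A4: add {7} — 7 (Adam): all of {4, 6} already in.
A5 = A4; e.g. 0 (Adam) can still go to 5. Fixed point.
From 6, successor 4 is in the attractor (rank 2); the other successor 1 is not.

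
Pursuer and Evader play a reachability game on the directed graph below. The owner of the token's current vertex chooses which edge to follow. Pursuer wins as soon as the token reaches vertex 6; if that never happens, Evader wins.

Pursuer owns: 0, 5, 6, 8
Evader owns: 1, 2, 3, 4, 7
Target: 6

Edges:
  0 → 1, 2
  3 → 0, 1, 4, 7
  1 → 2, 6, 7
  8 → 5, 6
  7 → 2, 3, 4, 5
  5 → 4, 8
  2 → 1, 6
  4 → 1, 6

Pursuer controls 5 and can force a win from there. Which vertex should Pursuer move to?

8

A0 = {6}
A1: add {8} — 8 (Pursuer) has 8→6.
A2: add {5} — 5 (Pursuer) has 5→8.
A3 = A2; e.g. 0 (Pursuer) has no edge into A2. Fixed point.
From 5, successor 8 is in the attractor (rank 1); the other successor 4 is not.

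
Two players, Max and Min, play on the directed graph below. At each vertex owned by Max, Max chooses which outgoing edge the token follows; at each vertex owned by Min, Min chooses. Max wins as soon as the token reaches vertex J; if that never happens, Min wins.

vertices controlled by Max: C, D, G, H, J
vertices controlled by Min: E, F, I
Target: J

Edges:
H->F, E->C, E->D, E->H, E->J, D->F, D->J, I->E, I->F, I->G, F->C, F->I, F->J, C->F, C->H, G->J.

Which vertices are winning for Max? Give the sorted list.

D, G, J

A0 = {J}
A1: add {D, G} — D (Max) has D→J; G (Max) has G→J.
A2 = A1; e.g. C (Max) has no edge into A1. Fixed point.
Max's winning region = {D, G, J}.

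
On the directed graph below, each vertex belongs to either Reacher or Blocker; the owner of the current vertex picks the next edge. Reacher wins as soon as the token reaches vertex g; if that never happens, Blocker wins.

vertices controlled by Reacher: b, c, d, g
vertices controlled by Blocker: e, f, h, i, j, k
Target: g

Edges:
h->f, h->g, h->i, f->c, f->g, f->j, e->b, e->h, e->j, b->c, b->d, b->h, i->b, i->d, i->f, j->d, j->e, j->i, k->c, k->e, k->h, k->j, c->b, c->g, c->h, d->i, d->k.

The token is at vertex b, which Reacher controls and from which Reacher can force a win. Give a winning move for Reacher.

A0 = {g}
A1: add {c} — c (Reacher) has c→g.
A2: add {b} — b (Reacher) has b→c.
A3 = A2; e.g. d (Reacher) has no edge into A2. Fixed point.
From b, successor c is in the attractor (rank 1); the other successors d, h are not.

c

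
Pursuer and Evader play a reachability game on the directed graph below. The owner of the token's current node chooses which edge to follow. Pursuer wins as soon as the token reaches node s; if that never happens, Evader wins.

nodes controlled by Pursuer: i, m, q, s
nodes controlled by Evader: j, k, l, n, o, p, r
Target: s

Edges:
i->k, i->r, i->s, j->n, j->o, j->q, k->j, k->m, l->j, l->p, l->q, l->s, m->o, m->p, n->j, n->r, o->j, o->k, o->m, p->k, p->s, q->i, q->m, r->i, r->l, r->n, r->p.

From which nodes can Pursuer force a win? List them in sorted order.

A0 = {s}
A1: add {i} — i (Pursuer) has i→s.
A2: add {q} — q (Pursuer) has q→i.
A3 = A2; e.g. j (Evader) can still go to n. Fixed point.
Pursuer's winning region = {i, q, s}.

i, q, s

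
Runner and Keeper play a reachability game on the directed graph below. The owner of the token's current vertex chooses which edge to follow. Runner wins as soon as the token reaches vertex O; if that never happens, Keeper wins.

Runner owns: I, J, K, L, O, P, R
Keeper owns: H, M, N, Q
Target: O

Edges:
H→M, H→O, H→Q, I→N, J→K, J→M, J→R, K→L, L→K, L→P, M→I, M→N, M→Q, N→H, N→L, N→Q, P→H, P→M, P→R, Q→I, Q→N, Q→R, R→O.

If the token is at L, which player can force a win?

A0 = {O}
A1: add {R} — R (Runner) has R→O.
A2: add {J, P} — J (Runner) has J→R; P (Runner) has P→R.
A3: add {L} — L (Runner) has L→P.
L ∈ A3, so Runner can force the target.

Runner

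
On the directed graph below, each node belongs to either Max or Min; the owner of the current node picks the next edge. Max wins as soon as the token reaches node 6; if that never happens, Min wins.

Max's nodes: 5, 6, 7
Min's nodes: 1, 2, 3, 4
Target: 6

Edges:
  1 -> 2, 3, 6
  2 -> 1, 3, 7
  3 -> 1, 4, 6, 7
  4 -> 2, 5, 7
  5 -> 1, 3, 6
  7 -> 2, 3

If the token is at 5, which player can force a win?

Max

A0 = {6}
A1: add {5} — 5 (Max) has 5→6.
A2 = A1; e.g. 1 (Min) can still go to 2. Fixed point.
5 ∈ A1, so Max can force the target.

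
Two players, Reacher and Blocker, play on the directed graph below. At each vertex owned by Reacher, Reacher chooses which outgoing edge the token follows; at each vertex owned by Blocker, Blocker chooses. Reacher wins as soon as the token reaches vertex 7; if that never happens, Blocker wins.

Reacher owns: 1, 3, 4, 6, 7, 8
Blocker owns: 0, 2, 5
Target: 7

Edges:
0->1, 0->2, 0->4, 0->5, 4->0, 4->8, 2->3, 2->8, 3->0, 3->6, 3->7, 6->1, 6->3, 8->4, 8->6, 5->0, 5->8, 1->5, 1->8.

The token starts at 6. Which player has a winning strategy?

A0 = {7}
A1: add {3} — 3 (Reacher) has 3→7.
A2: add {6} — 6 (Reacher) has 6→3.
6 ∈ A2, so Reacher can force the target.

Reacher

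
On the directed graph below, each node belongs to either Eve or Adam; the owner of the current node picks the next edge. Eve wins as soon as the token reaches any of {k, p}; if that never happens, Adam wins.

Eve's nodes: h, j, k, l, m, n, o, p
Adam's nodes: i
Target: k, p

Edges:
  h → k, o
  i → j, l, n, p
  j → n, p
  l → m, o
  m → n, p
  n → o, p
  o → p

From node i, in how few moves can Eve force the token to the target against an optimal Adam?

A0 = {k, p}
A1: add {h, j, m, n, o} — h (Eve) has h→k; j (Eve) has j→p; m (Eve) has m→p; n (Eve) has n→p; o (Eve) has o→p.
A2: add {l} — l (Eve) has l→m.
A3: add {i} — i (Adam): all of {j, l, n, p} already in.
A3 = all vertices. Fixed point.
i enters the attractor at level 3, so Eve can force the target in 3 moves from there.

3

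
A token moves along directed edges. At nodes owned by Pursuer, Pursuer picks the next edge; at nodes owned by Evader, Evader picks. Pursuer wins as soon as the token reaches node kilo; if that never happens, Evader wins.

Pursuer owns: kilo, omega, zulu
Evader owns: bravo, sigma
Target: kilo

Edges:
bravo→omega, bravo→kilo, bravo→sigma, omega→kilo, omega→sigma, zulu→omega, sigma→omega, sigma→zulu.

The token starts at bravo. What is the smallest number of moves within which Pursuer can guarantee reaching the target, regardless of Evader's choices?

A0 = {kilo}
A1: add {omega} — omega (Pursuer) has omega→kilo.
A2: add {zulu} — zulu (Pursuer) has zulu→omega.
A3: add {sigma} — sigma (Evader): all of {omega, zulu} already in.
A4: add {bravo} — bravo (Evader): all of {omega, kilo, sigma} already in.
A4 = all vertices. Fixed point.
bravo enters the attractor at level 4, so Pursuer can force the target in 4 moves from there.

4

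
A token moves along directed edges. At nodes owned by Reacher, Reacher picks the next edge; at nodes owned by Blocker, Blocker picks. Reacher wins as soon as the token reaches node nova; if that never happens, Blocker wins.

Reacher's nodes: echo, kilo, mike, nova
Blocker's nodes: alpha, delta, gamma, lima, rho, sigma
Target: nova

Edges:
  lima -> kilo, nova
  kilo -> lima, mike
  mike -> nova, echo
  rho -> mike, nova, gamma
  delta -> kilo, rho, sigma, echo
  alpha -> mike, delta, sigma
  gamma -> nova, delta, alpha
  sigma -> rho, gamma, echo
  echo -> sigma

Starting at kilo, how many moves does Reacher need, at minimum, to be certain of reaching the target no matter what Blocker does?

A0 = {nova}
A1: add {mike} — mike (Reacher) has mike→nova.
A2: add {kilo} — kilo (Reacher) has kilo→mike.
kilo enters the attractor at level 2, so Reacher can force the target in 2 moves from there.

2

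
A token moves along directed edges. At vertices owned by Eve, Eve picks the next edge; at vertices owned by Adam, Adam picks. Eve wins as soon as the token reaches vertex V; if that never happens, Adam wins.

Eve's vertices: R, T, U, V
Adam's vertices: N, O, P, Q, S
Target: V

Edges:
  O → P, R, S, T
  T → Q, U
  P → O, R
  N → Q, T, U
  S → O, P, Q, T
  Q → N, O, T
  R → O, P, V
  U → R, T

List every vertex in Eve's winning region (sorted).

R, T, U, V

A0 = {V}
A1: add {R} — R (Eve) has R→V.
A2: add {U} — U (Eve) has U→R.
A3: add {T} — T (Eve) has T→U.
A4 = A3; e.g. N (Adam) can still go to Q. Fixed point.
Eve's winning region = {R, T, U, V}.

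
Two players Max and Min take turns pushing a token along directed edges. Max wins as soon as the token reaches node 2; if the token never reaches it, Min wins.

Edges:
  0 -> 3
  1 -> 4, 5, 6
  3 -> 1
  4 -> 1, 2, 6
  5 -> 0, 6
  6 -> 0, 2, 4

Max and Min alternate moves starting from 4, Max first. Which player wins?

Track states (vertex, player-to-move).
A0 = {(2,Max), (2,Min)}
A1: add {(4,Max), (6,Max)}.
(4,Max) ∈ A1 ⇒ Max forces the target.

Max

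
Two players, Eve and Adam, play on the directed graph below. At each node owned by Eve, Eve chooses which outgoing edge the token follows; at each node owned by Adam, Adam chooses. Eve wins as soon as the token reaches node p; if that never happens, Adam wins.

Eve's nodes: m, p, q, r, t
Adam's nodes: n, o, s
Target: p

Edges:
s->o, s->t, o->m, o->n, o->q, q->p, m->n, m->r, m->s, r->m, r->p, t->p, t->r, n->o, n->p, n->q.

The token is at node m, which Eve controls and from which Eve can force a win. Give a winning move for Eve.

A0 = {p}
A1: add {q, r, t} — q (Eve) has q→p; r (Eve) has r→p; t (Eve) has t→p.
A2: add {m} — m (Eve) has m→r.
A3 = A2; e.g. n (Adam) can still go to o. Fixed point.
From m, successor r is in the attractor (rank 1); the other successors n, s are not.

r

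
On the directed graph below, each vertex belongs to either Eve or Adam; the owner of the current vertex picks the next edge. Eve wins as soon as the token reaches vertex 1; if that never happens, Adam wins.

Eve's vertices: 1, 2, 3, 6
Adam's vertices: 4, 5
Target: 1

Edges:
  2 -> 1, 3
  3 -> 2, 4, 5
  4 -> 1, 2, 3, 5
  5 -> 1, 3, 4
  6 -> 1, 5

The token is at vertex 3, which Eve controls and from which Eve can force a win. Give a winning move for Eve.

A0 = {1}
A1: add {2, 6} — 2 (Eve) has 2→1; 6 (Eve) has 6→1.
A2: add {3} — 3 (Eve) has 3→2.
A3 = A2; e.g. 4 (Adam) can still go to 5. Fixed point.
From 3, successor 2 is in the attractor (rank 1); the other successors 4, 5 are not.

2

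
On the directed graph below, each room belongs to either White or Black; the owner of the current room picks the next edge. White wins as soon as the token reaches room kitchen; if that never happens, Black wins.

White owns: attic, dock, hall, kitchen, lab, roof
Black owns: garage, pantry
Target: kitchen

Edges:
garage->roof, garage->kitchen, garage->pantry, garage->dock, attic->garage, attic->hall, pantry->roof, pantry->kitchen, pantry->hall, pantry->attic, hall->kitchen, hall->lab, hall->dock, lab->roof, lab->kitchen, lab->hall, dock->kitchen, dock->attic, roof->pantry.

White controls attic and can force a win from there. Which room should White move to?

A0 = {kitchen}
A1: add {dock, hall, lab} — hall (White) has hall→kitchen; lab (White) has lab→kitchen; dock (White) has dock→kitchen.
A2: add {attic} — attic (White) has attic→hall.
A3 = A2; e.g. garage (Black) can still go to roof. Fixed point.
From attic, successor hall is in the attractor (rank 1); the other successor garage is not.

hall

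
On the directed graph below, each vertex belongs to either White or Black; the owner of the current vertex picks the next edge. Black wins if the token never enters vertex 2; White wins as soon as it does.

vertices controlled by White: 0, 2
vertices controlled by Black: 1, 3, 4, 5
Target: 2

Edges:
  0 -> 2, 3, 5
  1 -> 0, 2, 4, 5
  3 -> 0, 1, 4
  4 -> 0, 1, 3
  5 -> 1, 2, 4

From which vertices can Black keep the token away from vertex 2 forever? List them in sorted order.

1, 3, 4, 5

A0 = {2}
A1: add {0} — 0 (White) has 0→2.
A2 = A1; e.g. 1 (Black) can still go to 4. Fixed point.
White's attractor = {0, 2}; Black avoids the target exactly from the complement.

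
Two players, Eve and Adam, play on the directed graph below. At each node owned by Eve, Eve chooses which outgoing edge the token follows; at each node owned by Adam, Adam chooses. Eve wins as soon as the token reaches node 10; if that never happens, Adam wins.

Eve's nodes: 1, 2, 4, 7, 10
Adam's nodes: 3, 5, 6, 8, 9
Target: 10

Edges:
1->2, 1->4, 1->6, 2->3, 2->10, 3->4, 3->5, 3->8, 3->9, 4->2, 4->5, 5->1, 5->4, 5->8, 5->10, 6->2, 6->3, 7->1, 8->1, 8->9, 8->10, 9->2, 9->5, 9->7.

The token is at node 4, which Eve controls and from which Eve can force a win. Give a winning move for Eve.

2

A0 = {10}
A1: add {2} — 2 (Eve) has 2→10.
A2: add {1, 4} — 1 (Eve) has 1→2; 4 (Eve) has 4→2.
A3: add {7} — 7 (Eve) has 7→1.
A4 = A3; e.g. 3 (Adam) can still go to 5. Fixed point.
From 4, successor 2 is in the attractor (rank 1); the other successor 5 is not.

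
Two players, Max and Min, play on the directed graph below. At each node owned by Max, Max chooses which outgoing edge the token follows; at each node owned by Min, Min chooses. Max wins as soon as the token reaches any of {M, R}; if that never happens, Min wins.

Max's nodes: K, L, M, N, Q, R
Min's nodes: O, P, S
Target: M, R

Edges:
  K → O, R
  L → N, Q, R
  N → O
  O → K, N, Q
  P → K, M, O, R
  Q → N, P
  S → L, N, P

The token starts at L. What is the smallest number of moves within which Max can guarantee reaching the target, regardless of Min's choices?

1

A0 = {M, R}
A1: add {K, L} — K (Max) has K→R; L (Max) has L→R.
A2 = A1; e.g. N (Max) has no edge into A1. Fixed point.
L enters the attractor at level 1, so Max can force the target in 1 move from there.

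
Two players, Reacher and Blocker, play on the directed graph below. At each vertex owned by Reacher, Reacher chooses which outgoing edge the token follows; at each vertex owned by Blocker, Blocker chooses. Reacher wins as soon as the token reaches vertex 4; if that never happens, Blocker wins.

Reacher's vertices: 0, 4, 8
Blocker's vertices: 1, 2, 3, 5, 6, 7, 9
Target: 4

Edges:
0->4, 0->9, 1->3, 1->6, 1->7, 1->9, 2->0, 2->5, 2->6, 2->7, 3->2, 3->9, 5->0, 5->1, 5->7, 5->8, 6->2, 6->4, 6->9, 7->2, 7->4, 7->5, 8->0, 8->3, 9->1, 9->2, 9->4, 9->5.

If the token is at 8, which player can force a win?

Reacher

A0 = {4}
A1: add {0} — 0 (Reacher) has 0→4.
A2: add {8} — 8 (Reacher) has 8→0.
A3 = A2; e.g. 1 (Blocker) can still go to 3. Fixed point.
8 ∈ A2, so Reacher can force the target.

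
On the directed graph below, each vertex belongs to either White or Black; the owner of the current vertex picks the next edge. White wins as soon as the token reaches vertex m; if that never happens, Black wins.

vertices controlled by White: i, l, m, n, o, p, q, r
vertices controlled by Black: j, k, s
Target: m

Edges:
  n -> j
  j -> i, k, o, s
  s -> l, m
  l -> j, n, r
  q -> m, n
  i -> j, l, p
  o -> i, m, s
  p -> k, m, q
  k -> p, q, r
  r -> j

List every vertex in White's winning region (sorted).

A0 = {m}
A1: add {o, p, q} — o (White) has o→m; p (White) has p→m; q (White) has q→m.
A2: add {i} — i (White) has i→p.
A3 = A2; e.g. j (Black) can still go to k. Fixed point.
White's winning region = {i, m, o, p, q}.

i, m, o, p, q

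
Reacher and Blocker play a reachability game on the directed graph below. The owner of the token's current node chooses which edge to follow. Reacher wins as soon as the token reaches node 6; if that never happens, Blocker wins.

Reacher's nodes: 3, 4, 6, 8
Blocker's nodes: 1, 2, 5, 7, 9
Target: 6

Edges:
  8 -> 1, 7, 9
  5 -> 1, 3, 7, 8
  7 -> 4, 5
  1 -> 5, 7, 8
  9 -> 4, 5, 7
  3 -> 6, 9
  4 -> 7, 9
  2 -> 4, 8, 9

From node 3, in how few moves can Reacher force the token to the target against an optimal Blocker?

A0 = {6}
A1: add {3} — 3 (Reacher) has 3→6.
A2 = A1; e.g. 1 (Blocker) can still go to 5. Fixed point.
3 enters the attractor at level 1, so Reacher can force the target in 1 move from there.

1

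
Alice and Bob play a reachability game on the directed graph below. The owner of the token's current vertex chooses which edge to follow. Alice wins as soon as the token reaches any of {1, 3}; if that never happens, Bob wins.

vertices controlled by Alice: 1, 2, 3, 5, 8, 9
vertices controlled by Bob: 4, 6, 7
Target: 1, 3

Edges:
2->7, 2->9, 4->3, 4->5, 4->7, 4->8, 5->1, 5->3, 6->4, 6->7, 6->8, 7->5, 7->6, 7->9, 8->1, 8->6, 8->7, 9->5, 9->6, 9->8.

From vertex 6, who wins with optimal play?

Bob

A0 = {1, 3}
A1: add {5, 8} — 5 (Alice) has 5→1; 8 (Alice) has 8→1.
A2: add {9} — 9 (Alice) has 9→5.
A3: add {2} — 2 (Alice) has 2→9.
A4 = A3; e.g. 4 (Bob) can still go to 7. Fixed point.
6 never enters the attractor, so Bob can avoid the target forever.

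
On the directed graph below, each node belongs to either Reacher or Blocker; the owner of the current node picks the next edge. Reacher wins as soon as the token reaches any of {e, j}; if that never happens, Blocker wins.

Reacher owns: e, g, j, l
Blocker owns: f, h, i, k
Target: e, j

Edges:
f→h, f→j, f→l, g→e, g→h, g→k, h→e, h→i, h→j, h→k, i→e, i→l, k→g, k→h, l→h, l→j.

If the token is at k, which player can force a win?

A0 = {e, j}
A1: add {g, l} — g (Reacher) has g→e; l (Reacher) has l→j.
A2: add {i} — i (Blocker): all of {e, l} already in.
A3 = A2; e.g. f (Blocker) can still go to h. Fixed point.
k never enters the attractor, so Blocker can avoid the target forever.

Blocker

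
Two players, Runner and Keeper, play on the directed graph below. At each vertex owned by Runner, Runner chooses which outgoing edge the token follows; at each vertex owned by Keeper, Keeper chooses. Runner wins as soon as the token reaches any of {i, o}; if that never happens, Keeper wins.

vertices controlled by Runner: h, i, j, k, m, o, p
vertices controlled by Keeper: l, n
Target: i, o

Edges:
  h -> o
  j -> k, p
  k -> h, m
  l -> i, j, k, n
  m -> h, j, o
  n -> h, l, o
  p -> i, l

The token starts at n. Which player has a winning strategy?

Keeper

A0 = {i, o}
A1: add {h, m, p} — h (Runner) has h→o; m (Runner) has m→o; p (Runner) has p→i.
A2: add {j, k} — j (Runner) has j→p; k (Runner) has k→h.
A3 = A2; e.g. l (Keeper) can still go to n. Fixed point.
n never enters the attractor, so Keeper can avoid the target forever.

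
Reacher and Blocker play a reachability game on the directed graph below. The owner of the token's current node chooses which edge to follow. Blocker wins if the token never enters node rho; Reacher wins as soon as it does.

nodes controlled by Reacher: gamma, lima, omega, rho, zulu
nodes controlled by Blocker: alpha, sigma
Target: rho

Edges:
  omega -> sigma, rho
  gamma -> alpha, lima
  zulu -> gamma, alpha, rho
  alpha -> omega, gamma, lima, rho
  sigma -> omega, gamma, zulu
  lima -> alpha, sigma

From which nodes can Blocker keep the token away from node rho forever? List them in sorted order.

alpha, gamma, lima, sigma

A0 = {rho}
A1: add {omega, zulu} — omega (Reacher) has omega→rho; zulu (Reacher) has zulu→rho.
A2 = A1; e.g. gamma (Reacher) has no edge into A1. Fixed point.
Reacher's attractor = {omega, rho, zulu}; Blocker avoids the target exactly from the complement.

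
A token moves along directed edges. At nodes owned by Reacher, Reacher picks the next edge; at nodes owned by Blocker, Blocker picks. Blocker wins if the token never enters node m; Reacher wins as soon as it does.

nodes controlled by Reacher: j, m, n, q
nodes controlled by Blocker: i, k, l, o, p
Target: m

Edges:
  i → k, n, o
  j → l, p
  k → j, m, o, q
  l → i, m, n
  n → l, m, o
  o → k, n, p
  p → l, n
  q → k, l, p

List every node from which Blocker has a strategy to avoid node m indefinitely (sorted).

i, j, k, l, o, p, q

A0 = {m}
A1: add {n} — n (Reacher) has n→m.
A2 = A1; e.g. i (Blocker) can still go to k. Fixed point.
Reacher's attractor = {m, n}; Blocker avoids the target exactly from the complement.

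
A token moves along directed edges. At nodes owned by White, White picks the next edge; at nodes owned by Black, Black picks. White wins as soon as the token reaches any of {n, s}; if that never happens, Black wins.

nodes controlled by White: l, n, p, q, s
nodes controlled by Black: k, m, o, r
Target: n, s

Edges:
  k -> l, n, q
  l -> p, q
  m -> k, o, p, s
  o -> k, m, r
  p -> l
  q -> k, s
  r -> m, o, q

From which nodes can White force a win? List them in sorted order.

A0 = {n, s}
A1: add {q} — q (White) has q→s.
A2: add {l} — l (White) has l→q.
A3: add {k, p} — k (Black): all of {l, n, q} already in; p (White) has p→l.
A4 = A3; e.g. m (Black) can still go to o. Fixed point.
White's winning region = {k, l, n, p, q, s}.

k, l, n, p, q, s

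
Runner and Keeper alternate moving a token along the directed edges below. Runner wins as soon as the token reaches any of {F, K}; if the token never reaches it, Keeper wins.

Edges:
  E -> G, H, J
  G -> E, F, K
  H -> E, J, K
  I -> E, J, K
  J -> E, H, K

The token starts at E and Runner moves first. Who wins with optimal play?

Track states (vertex, player-to-move).
A0 = {(F,Runner), (F,Keeper), (K,Runner), (K,Keeper)}
A1: add {(G,Runner), (H,Runner), (I,Runner), (J,Runner)}.
A2: add {(E,Keeper)}.
A3 = A2; e.g. (E,Runner) stays out. (E,Runner) never enters ⇒ Keeper avoids the target.

Keeper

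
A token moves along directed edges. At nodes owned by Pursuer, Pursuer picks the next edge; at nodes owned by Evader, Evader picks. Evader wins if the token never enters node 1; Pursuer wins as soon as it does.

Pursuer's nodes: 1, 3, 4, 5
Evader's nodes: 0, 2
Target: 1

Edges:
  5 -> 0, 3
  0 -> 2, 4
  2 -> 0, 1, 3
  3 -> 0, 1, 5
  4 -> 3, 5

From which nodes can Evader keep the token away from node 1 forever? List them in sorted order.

A0 = {1}
A1: add {3} — 3 (Pursuer) has 3→1.
A2: add {4, 5} — 4 (Pursuer) has 4→3; 5 (Pursuer) has 5→3.
A3 = A2; e.g. 0 (Evader) can still go to 2. Fixed point.
Pursuer's attractor = {1, 3, 4, 5}; Evader avoids the target exactly from the complement.

0, 2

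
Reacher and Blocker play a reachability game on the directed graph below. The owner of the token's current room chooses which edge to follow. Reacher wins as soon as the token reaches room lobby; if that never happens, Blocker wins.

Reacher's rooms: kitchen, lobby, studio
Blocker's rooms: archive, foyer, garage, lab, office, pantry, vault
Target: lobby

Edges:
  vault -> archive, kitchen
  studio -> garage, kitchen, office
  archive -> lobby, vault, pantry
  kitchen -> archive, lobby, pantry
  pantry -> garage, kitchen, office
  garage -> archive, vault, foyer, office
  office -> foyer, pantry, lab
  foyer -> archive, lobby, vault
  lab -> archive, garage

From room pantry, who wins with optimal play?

A0 = {lobby}
A1: add {kitchen} — kitchen (Reacher) has kitchen→lobby.
A2: add {studio} — studio (Reacher) has studio→kitchen.
A3 = A2; e.g. archive (Blocker) can still go to vault. Fixed point.
pantry never enters the attractor, so Blocker can avoid the target forever.

Blocker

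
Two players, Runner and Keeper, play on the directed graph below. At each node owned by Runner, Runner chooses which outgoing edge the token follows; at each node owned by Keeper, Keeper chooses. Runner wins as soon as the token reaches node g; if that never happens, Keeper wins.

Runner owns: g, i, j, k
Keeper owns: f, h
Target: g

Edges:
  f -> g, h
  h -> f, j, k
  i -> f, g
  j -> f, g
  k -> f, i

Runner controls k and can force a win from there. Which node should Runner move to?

A0 = {g}
A1: add {i, j} — i (Runner) has i→g; j (Runner) has j→g.
A2: add {k} — k (Runner) has k→i.
A3 = A2; e.g. f (Keeper) can still go to h. Fixed point.
From k, successor i is in the attractor (rank 1); the other successor f is not.

i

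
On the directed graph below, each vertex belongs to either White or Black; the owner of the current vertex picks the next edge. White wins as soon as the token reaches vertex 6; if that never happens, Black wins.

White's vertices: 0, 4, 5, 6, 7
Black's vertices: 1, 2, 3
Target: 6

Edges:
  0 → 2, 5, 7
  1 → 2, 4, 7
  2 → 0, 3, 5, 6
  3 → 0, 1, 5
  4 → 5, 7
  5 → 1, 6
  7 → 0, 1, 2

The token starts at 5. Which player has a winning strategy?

A0 = {6}
A1: add {5} — 5 (White) has 5→6.
5 ∈ A1, so White can force the target.

White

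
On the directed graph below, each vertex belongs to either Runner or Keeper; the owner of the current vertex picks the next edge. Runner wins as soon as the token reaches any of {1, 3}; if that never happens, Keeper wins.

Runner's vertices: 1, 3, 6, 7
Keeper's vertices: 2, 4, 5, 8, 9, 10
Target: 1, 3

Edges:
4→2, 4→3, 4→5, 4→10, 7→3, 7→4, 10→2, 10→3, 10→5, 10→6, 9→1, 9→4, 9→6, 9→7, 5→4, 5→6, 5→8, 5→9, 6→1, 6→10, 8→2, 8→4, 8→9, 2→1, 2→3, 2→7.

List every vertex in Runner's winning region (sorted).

1, 2, 3, 6, 7

A0 = {1, 3}
A1: add {6, 7} — 6 (Runner) has 6→1; 7 (Runner) has 7→3.
A2: add {2} — 2 (Keeper): all of {1, 3, 7} already in.
A3 = A2; e.g. 4 (Keeper) can still go to 5. Fixed point.
Runner's winning region = {1, 2, 3, 6, 7}.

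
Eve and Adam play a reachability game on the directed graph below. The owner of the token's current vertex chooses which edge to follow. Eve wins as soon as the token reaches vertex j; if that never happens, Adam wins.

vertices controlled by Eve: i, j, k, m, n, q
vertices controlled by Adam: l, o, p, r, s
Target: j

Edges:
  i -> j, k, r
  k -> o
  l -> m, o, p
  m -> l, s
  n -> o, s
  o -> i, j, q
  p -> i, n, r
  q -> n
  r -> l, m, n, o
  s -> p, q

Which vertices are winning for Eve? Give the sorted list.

i, j

A0 = {j}
A1: add {i} — i (Eve) has i→j.
A2 = A1; e.g. k (Eve) has no edge into A1. Fixed point.
Eve's winning region = {i, j}.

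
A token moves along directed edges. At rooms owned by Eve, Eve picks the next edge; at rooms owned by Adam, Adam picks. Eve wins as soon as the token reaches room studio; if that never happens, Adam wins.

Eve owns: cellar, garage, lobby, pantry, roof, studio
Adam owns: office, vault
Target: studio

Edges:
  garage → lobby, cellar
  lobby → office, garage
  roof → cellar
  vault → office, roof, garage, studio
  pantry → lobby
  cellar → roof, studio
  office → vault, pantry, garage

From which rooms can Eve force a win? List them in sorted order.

A0 = {studio}
A1: add {cellar} — cellar (Eve) has cellar→studio.
A2: add {garage, roof} — roof (Eve) has roof→cellar; garage (Eve) has garage→cellar.
A3: add {lobby} — lobby (Eve) has lobby→garage.
A4: add {pantry} — pantry (Eve) has pantry→lobby.
A5 = A4; e.g. vault (Adam) can still go to office. Fixed point.
Eve's winning region = {cellar, garage, lobby, pantry, roof, studio}.

cellar, garage, lobby, pantry, roof, studio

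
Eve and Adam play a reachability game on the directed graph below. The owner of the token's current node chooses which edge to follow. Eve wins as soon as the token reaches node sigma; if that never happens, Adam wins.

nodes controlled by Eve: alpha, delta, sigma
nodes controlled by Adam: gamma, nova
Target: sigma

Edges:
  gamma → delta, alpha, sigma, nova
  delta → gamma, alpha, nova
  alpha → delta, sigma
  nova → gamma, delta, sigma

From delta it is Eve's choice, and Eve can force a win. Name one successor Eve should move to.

alpha

A0 = {sigma}
A1: add {alpha} — alpha (Eve) has alpha→sigma.
A2: add {delta} — delta (Eve) has delta→alpha.
A3 = A2; e.g. gamma (Adam) can still go to nova. Fixed point.
From delta, successor alpha is in the attractor (rank 1); the other successors gamma, nova are not.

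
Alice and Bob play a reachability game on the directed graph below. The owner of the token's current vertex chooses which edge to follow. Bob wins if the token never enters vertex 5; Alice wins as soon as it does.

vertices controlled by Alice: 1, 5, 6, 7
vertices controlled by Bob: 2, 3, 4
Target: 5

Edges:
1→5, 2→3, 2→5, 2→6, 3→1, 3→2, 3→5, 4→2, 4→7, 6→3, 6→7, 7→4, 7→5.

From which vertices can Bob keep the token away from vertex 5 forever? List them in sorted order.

A0 = {5}
A1: add {1, 7} — 1 (Alice) has 1→5; 7 (Alice) has 7→5.
A2: add {6} — 6 (Alice) has 6→7.
A3 = A2; e.g. 2 (Bob) can still go to 3. Fixed point.
Alice's attractor = {1, 5, 6, 7}; Bob avoids the target exactly from the complement.

2, 3, 4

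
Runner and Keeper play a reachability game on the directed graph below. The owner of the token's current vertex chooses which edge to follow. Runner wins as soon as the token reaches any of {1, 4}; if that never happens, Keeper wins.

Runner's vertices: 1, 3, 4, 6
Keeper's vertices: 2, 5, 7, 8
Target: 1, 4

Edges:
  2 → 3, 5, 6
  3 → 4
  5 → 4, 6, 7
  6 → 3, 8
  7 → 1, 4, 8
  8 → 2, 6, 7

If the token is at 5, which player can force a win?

Keeper

A0 = {1, 4}
A1: add {3} — 3 (Runner) has 3→4.
A2: add {6} — 6 (Runner) has 6→3.
A3 = A2; e.g. 2 (Keeper) can still go to 5. Fixed point.
5 never enters the attractor, so Keeper can avoid the target forever.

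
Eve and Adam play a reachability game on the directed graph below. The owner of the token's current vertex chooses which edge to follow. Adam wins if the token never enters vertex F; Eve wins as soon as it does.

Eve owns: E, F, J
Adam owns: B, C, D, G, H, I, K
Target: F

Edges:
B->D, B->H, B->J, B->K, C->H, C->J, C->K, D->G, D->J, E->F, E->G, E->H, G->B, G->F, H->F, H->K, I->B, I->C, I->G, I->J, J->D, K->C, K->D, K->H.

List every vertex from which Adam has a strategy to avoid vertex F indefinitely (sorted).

A0 = {F}
A1: add {E} — E (Eve) has E→F.
A2 = A1; e.g. B (Adam) can still go to D. Fixed point.
Eve's attractor = {E, F}; Adam avoids the target exactly from the complement.

B, C, D, G, H, I, J, K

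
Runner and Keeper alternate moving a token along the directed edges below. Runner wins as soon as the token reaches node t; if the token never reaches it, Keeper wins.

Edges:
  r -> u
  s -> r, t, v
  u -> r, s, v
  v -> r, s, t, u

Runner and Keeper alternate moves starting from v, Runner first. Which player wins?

Runner

Track states (vertex, player-to-move).
A0 = {(t,Runner), (t,Keeper)}
A1: add {(s,Runner), (v,Runner)}.
(v,Runner) ∈ A1 ⇒ Runner forces the target.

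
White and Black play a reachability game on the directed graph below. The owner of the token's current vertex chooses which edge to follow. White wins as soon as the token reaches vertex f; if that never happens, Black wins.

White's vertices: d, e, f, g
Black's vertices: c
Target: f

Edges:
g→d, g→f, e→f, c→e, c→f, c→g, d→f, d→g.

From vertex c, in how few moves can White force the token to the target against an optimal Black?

2

A0 = {f}
A1: add {d, e, g} — d (White) has d→f; e (White) has e→f; g (White) has g→f.
A2: add {c} — c (Black): all of {e, f, g} already in.
A2 = all vertices. Fixed point.
c enters the attractor at level 2, so White can force the target in 2 moves from there.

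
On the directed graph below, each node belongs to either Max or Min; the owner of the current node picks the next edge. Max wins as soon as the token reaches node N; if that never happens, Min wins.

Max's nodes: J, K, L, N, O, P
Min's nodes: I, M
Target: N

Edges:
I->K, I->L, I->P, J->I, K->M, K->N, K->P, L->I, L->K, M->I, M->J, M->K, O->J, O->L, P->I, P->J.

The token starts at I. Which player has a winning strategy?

A0 = {N}
A1: add {K} — K (Max) has K→N.
A2: add {L} — L (Max) has L→K.
A3: add {O} — O (Max) has O→L.
A4 = A3; e.g. I (Min) can still go to P. Fixed point.
I never enters the attractor, so Min can avoid the target forever.

Min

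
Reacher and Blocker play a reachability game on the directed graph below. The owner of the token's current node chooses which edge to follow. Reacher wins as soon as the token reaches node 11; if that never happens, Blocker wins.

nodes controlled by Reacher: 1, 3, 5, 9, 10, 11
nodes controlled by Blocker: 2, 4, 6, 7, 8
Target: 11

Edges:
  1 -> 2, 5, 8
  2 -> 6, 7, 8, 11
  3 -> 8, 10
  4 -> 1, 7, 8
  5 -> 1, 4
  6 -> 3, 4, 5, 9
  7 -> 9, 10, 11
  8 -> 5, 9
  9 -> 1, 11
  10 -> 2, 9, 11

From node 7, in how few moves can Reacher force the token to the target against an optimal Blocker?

2

A0 = {11}
A1: add {9, 10} — 9 (Reacher) has 9→11; 10 (Reacher) has 10→11.
A2: add {3, 7} — 3 (Reacher) has 3→10; 7 (Blocker): all of {9, 10, 11} already in.
A3 = A2; e.g. 1 (Reacher) has no edge into A2. Fixed point.
7 enters the attractor at level 2, so Reacher can force the target in 2 moves from there.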